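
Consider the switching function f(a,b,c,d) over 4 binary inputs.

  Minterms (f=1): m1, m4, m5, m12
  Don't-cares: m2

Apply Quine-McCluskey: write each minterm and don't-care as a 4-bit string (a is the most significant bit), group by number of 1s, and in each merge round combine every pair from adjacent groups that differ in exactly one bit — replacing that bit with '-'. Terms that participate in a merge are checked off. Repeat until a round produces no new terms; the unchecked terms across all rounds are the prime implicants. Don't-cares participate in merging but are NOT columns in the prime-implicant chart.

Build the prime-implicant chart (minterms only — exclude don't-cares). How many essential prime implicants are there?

Round 0: 0001✓ 0010 0100✓ 0101✓ 1100✓
Round 1: -100 0-01 010-
PIs = {-100, 0-01, 0010, 010-}
Coverage chart:
  m1: 0-01 ←essential
  m4: -100,010-
  m5: 0-01,010-
  m12: -100 ←essential
Essential: -100, 0-01

2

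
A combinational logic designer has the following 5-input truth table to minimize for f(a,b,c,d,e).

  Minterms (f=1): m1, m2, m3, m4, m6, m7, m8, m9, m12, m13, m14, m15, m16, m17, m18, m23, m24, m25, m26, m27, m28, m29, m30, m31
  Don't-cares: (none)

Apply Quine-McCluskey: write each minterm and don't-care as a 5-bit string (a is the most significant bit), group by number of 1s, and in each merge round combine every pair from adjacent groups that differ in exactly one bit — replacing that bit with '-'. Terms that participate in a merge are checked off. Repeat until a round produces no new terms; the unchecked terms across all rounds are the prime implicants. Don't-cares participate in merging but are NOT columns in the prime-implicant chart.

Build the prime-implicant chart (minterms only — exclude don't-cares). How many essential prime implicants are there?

4

[col 0] 00001*, 00010*, 00011*, 00100*, 00110*, 00111*, 01000*, 01001*, 01100*, 01101*, 01110*, 01111*, 10000*, 10001*, 10010*, 10111*, 11000*, 11001*, 11010*, 11011*, 11100*, 11101*, 11110*, 11111*
[col 1] -0001*, -0010, -0111*, -1000*, -1001*, -1100*, -1101*, -1110*, -1111*, 0-001*, 0-100*, 0-110*, 0-111*, 00-10*, 00-11*, 000-1, 0001-*, 001-0*, 0011-*, 01-00*, 01-01*, 0100-*, 011-0*, 011-1*, 0110-*, 0111-*, 1-000*, 1-001*, 1-010*, 1-111*, 100-0*, 1000-*, 11-00*, 11-01*, 11-10*, 11-11*, 110-0*, 110-1*, 1100-*, 1101-*, 111-0*, 111-1*, 1110-*, 1111-*
[col 2] --001, --111, -1-00*, -1-01*, -100-*, -11-0*, -11-1*, -110-*, -111-*, 0-1-0, 0-11-, 00-1-, 01-0-*, 011--*, 1-0-0, 1-00-, 11--0*, 11--1*, 11-0-*, 11-1-*, 110--*, 111--*
[col 3] -1-0-, -11--, 11---
Prime implicants: --001, --111, -0010, -1-0-, -11--, 0-1-0, 0-11-, 00-1-, 000-1, 1-0-0, 1-00-, 11---
PI chart (minterm → PIs covering it):
  1 | --001,000-1
  2 | -0010,00-1-
  3 | 00-1-,000-1
  4 | 0-1-0  (sole → essential)
  6 | 0-1-0,0-11-,00-1-
  7 | --111,0-11-,00-1-
  8 | -1-0-  (sole → essential)
  9 | --001,-1-0-
  12 | -1-0-,-11--,0-1-0
  13 | -1-0-,-11--
  14 | -11--,0-1-0,0-11-
  15 | --111,-11--,0-11-
  16 | 1-0-0,1-00-
  17 | --001,1-00-
  18 | -0010,1-0-0
  23 | --111  (sole → essential)
  24 | -1-0-,1-0-0,1-00-,11---
  25 | --001,-1-0-,1-00-,11---
  26 | 1-0-0,11---
  27 | 11---  (sole → essential)
  28 | -1-0-,-11--,11---
  29 | -1-0-,-11--,11---
  30 | -11--,11---
  31 | --111,-11--,11---
Essential prime implicants: --111, -1-0-, 0-1-0, 11---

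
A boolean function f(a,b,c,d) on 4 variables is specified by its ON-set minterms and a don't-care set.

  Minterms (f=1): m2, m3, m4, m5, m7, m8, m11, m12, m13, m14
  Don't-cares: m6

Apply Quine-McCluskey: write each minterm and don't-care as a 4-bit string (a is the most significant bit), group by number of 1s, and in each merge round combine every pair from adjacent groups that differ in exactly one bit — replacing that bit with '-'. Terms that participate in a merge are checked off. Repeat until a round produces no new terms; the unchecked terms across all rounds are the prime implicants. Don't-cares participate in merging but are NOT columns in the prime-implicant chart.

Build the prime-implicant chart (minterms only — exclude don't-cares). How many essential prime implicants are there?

5

Round 0: 0010✓ 0011✓ 0100✓ 0101✓ 0110✓ 0111✓ 1000✓ 1011✓ 1100✓ 1101✓ 1110✓
Round 1: -011 -100✓ -101✓ -110✓ 0-10✓ 0-11✓ 001-✓ 01-0✓ 01-1✓ 010-✓ 011-✓ 1-00 11-0✓ 110-✓
Round 2: -1-0 -10- 0-1- 01--
PIs = {-011, -1-0, -10-, 0-1-, 01--, 1-00}
Coverage chart:
  m2: 0-1- ←essential
  m3: -011,0-1-
  m4: -1-0,-10-,01--
  m5: -10-,01--
  m7: 0-1-,01--
  m8: 1-00 ←essential
  m11: -011 ←essential
  m12: -1-0,-10-,1-00
  m13: -10- ←essential
  m14: -1-0 ←essential
Essential: -011, -1-0, -10-, 0-1-, 1-00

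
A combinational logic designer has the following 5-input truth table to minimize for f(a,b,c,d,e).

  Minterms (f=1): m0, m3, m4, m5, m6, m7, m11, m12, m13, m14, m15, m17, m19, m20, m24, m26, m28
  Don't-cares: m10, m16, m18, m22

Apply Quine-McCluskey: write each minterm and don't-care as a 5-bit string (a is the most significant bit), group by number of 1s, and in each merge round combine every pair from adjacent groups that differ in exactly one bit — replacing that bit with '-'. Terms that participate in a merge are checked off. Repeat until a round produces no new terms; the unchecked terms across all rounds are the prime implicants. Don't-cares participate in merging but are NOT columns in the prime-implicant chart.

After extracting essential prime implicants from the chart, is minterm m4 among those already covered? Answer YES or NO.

Round 0: 00000✓ 00011✓ 00100✓ 00101✓ 00110✓ 00111✓ 01010✓ 01011✓ 01100✓ 01101✓ 01110✓ 01111✓ 10000✓ 10001✓ 10010✓ 10011✓ 10100✓ 10110✓ 11000✓ 11010✓ 11100✓
Round 1: -0000✓ -0011 -0100✓ -0110✓ -1010 -1100✓ 0-011✓ 0-100✓ 0-101✓ 0-110✓ 0-111✓ 00-00✓ 00-11✓ 001-0✓ 001-1✓ 0010-✓ 0011-✓ 01-10✓ 01-11✓ 0101-✓ 011-0✓ 011-1✓ 0110-✓ 0111-✓ 1-000✓ 1-010✓ 1-100✓ 10-00✓ 10-10✓ 100-0✓ 100-1✓ 1000-✓ 1001-✓ 101-0✓ 11-00✓ 110-0✓
Round 2: --100 -0-00 -01-0 0--11 0-1-0✓ 0-1-1✓ 0-10-✓ 0-11-✓ 001--✓ 01-1- 011--✓ 1--00 1-0-0 10--0 100--
Round 3: 0-1--
PIs = {--100, -0-00, -0011, -01-0, -1010, 0--11, 0-1--, 01-1-, 1--00, 1-0-0, 10--0, 100--}
Coverage chart:
  m0: -0-00 ←essential
  m3: -0011,0--11
  m4: --100,-0-00,-01-0,0-1--
  m5: 0-1-- ←essential
  m6: -01-0,0-1--
  m7: 0--11,0-1--
  m11: 0--11,01-1-
  m12: --100,0-1--
  m13: 0-1-- ←essential
  m14: 0-1--,01-1-
  m15: 0--11,0-1--,01-1-
  m17: 100-- ←essential
  m19: -0011,100--
  m20: --100,-0-00,-01-0,1--00,10--0
  m24: 1--00,1-0-0
  m26: -1010,1-0-0
  m28: --100,1--00
Essential: -0-00, 0-1--, 100--

YES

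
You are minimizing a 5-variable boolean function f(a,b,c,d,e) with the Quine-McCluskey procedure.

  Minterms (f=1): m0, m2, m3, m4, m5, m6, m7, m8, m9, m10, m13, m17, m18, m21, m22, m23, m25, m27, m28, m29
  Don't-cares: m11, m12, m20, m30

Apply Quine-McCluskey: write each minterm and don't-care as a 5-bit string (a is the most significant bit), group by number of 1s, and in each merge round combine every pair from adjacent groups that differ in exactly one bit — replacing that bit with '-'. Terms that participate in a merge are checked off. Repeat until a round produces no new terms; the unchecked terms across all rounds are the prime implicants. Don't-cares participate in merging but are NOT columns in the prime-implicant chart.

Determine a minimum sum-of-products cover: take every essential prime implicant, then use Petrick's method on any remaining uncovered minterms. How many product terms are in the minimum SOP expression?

7

Round 0: 00000✓ 00010✓ 00011✓ 00100✓ 00101✓ 00110✓ 00111✓ 01000✓ 01001✓ 01010✓ 01011✓ 01100✓ 01101✓ 10001✓ 10010✓ 10100✓ 10101✓ 10110✓ 10111✓ 11001✓ 11011✓ 11100✓ 11101✓ 11110✓
Round 1: -0010✓ -0100✓ -0101✓ -0110✓ -0111✓ -1001✓ -1011✓ -1100✓ -1101✓ 0-000✓ 0-010✓ 0-011✓ 0-100✓ 0-101✓ 00-00✓ 00-10✓ 00-11✓ 000-0✓ 0001-✓ 001-0✓ 001-1✓ 0010-✓ 0011-✓ 01-00✓ 01-01✓ 010-0✓ 010-1✓ 0100-✓ 0101-✓ 0110-✓ 1-001✓ 1-100✓ 1-101✓ 1-110✓ 10-01✓ 10-10✓ 101-0✓ 101-1✓ 1010-✓ 1011-✓ 11-01✓ 110-1✓ 111-0✓ 1110-✓
Round 2: --100✓ --101✓ -0-10 -01-0✓ -01-1✓ -010-✓ -011-✓ -1-01 -10-1 -110-✓ 0--00 0-0-0 0-01- 0-10-✓ 00--0 00-1- 001--✓ 01-0- 010-- 1--01 1-1-0 1-10-✓ 101--✓
Round 3: --10- -01--
PIs = {--10-, -0-10, -01--, -1-01, -10-1, 0--00, 0-0-0, 0-01-, 00--0, 00-1-, 01-0-, 010--, 1--01, 1-1-0}
Coverage chart:
  m0: 0--00,0-0-0,00--0
  m2: -0-10,0-0-0,0-01-,00--0,00-1-
  m3: 0-01-,00-1-
  m4: --10-,-01--,0--00,00--0
  m5: --10-,-01--
  m6: -0-10,-01--,00--0,00-1-
  m7: -01--,00-1-
  m8: 0--00,0-0-0,01-0-,010--
  m9: -1-01,-10-1,01-0-,010--
  m10: 0-0-0,0-01-,010--
  m13: --10-,-1-01,01-0-
  m17: 1--01 ←essential
  m18: -0-10 ←essential
  m21: --10-,-01--,1--01
  m22: -0-10,-01--,1-1-0
  m23: -01-- ←essential
  m25: -1-01,-10-1,1--01
  m27: -10-1 ←essential
  m28: --10-,1-1-0
  m29: --10-,-1-01,1--01
Essential: -0-10, -01--, -10-1, 1--01
Petrick residual → --10-, 0--00, 0-01-
Min cover (7 terms): cd' + b'de' + b'c + bc'e + a'd'e' + a'c'd + ad'e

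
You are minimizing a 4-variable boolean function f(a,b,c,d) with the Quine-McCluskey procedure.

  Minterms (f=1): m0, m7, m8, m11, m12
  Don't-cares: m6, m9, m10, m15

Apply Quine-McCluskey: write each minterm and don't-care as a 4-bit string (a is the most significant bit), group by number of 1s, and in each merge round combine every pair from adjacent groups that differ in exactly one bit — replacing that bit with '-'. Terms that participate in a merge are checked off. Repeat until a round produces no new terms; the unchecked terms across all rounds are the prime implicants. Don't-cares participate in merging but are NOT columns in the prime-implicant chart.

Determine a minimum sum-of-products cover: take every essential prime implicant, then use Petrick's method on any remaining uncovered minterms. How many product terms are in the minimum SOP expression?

4

Round 0: 0000✓ 0110✓ 0111✓ 1000✓ 1001✓ 1010✓ 1011✓ 1100✓ 1111✓
Round 1: -000 -111 011- 1-00 1-11 10-0✓ 10-1✓ 100-✓ 101-✓
Round 2: 10--
PIs = {-000, -111, 011-, 1-00, 1-11, 10--}
Coverage chart:
  m0: -000 ←essential
  m7: -111,011-
  m8: -000,1-00,10--
  m11: 1-11,10--
  m12: 1-00 ←essential
Essential: -000, 1-00
Petrick residual → -111, 1-11
Min cover (4 terms): b'c'd' + bcd + ac'd' + acd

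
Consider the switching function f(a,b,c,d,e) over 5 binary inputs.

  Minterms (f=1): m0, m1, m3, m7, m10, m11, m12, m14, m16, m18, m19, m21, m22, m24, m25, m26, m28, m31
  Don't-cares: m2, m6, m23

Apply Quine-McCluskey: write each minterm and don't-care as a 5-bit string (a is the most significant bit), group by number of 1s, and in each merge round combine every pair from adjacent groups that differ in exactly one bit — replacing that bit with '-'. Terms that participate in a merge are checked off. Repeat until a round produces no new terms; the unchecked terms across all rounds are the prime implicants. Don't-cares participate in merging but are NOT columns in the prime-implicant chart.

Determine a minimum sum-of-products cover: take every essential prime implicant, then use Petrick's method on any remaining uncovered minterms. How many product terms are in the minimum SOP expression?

Round 0: 00000✓ 00001✓ 00010✓ 00011✓ 00110✓ 00111✓ 01010✓ 01011✓ 01100✓ 01110✓ 10000✓ 10010✓ 10011✓ 10101✓ 10110✓ 10111✓ 11000✓ 11001✓ 11010✓ 11100✓ 11111✓
Round 1: -0000✓ -0010✓ -0011✓ -0110✓ -0111✓ -1010✓ -1100 0-010✓ 0-011✓ 0-110✓ 00-10✓ 00-11✓ 000-0✓ 000-1✓ 0000-✓ 0001-✓ 0011-✓ 01-10✓ 0101-✓ 011-0 1-000✓ 1-010✓ 1-111 10-10✓ 10-11✓ 100-0✓ 1001-✓ 101-1 1011-✓ 11-00 110-0✓ 1100-
Round 2: --010 -0-10✓ -0-11✓ -00-0 -001-✓ -011-✓ 0--10 0-01- 00-1-✓ 000-- 1-0-0 10-1-✓
Round 3: -0-1-
PIs = {--010, -0-1-, -00-0, -1100, 0--10, 0-01-, 000--, 011-0, 1-0-0, 1-111, 101-1, 11-00, 1100-}
Coverage chart:
  m0: -00-0,000--
  m1: 000-- ←essential
  m3: -0-1-,0-01-,000--
  m7: -0-1- ←essential
  m10: --010,0--10,0-01-
  m11: 0-01- ←essential
  m12: -1100,011-0
  m14: 0--10,011-0
  m16: -00-0,1-0-0
  m18: --010,-0-1-,-00-0,1-0-0
  m19: -0-1- ←essential
  m21: 101-1 ←essential
  m22: -0-1- ←essential
  m24: 1-0-0,11-00,1100-
  m25: 1100- ←essential
  m26: --010,1-0-0
  m28: -1100,11-00
  m31: 1-111 ←essential
Essential: -0-1-, 0-01-, 000--, 1-111, 101-1, 1100-
Petrick residual → -1100, 0--10, 1-0-0
Min cover (9 terms): b'd + bcd'e' + a'de' + a'c'd + a'b'c' + ac'e' + acde + ab'ce + abc'd'

9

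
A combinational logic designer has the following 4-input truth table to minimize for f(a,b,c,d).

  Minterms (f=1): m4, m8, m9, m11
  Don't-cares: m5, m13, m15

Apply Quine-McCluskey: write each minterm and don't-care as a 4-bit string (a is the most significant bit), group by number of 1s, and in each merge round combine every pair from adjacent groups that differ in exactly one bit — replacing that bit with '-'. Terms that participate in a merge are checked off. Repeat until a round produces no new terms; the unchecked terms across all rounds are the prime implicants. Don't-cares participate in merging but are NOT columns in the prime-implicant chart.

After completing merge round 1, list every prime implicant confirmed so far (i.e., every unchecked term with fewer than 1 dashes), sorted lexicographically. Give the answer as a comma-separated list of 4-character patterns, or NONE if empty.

NONE

size-2^0 implicants → 0100(✓)  0101(✓)  1000(✓)  1001(✓)  1011(✓)  1101(✓)  1111(✓)
size-2^1 implicants → -101  010-  1-01(✓)  1-11(✓)  10-1(✓)  100-  11-1(✓)
size-2^2 implicants → 1--1
Unchecked terms (primes): -101, 010-, 1--1, 100-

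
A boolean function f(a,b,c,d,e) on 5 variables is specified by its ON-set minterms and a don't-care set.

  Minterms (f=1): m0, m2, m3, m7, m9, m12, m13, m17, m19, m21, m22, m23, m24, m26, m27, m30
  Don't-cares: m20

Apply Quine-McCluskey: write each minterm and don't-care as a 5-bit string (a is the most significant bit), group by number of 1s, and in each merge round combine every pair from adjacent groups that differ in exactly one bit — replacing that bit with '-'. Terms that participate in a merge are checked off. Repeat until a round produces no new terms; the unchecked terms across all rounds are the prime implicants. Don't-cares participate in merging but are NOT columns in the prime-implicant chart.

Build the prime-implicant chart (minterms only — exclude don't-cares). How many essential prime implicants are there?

6

[col 0] 00000*, 00010*, 00011*, 00111*, 01001*, 01100*, 01101*, 10001*, 10011*, 10100*, 10101*, 10110*, 10111*, 11000*, 11010*, 11011*, 11110*
[col 1] -0011*, -0111*, 00-11*, 000-0, 0001-, 01-01, 0110-, 1-011, 1-110, 10-01*, 10-11*, 100-1*, 101-0*, 101-1*, 1010-*, 1011-*, 11-10, 110-0, 1101-
[col 2] -0-11, 10--1, 101--
Prime implicants: -0-11, 000-0, 0001-, 01-01, 0110-, 1-011, 1-110, 10--1, 101--, 11-10, 110-0, 1101-
PI chart (minterm → PIs covering it):
  0 | 000-0  (sole → essential)
  2 | 000-0,0001-
  3 | -0-11,0001-
  7 | -0-11  (sole → essential)
  9 | 01-01  (sole → essential)
  12 | 0110-  (sole → essential)
  13 | 01-01,0110-
  17 | 10--1  (sole → essential)
  19 | -0-11,1-011,10--1
  21 | 10--1,101--
  22 | 1-110,101--
  23 | -0-11,10--1,101--
  24 | 110-0  (sole → essential)
  26 | 11-10,110-0,1101-
  27 | 1-011,1101-
  30 | 1-110,11-10
Essential prime implicants: -0-11, 000-0, 01-01, 0110-, 10--1, 110-0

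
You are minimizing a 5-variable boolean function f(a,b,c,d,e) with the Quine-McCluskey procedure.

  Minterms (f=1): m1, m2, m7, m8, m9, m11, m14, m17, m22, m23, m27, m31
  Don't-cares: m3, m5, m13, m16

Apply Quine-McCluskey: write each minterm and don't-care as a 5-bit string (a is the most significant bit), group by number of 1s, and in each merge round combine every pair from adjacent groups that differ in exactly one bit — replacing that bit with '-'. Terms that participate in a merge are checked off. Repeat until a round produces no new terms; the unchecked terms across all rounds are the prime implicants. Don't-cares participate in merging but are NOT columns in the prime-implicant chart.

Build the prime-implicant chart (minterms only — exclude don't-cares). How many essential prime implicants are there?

4

size-2^0 implicants → 00001(✓)  00010(✓)  00011(✓)  00101(✓)  00111(✓)  01000(✓)  01001(✓)  01011(✓)  01101(✓)  01110  10000(✓)  10001(✓)  10110(✓)  10111(✓)  11011(✓)  11111(✓)
size-2^1 implicants → -0001  -0111  -1011  0-001(✓)  0-011(✓)  0-101(✓)  00-01(✓)  00-11(✓)  000-1(✓)  0001-  001-1(✓)  01-01(✓)  010-1(✓)  0100-  1-111  1000-  1011-  11-11
size-2^2 implicants → 0--01  0-0-1  00--1
Unchecked terms (primes): -0001, -0111, -1011, 0--01, 0-0-1, 00--1, 0001-, 0100-, 01110, 1-111, 1000-, 1011-, 11-11
Minterm coverage:
  m1 ⊆ -0001,0--01,0-0-1,00--1
  m2 ⊆ 0001- [E]
  m7 ⊆ -0111,00--1
  m8 ⊆ 0100- [E]
  m9 ⊆ 0--01,0-0-1,0100-
  m11 ⊆ -1011,0-0-1
  m14 ⊆ 01110 [E]
  m17 ⊆ -0001,1000-
  m22 ⊆ 1011- [E]
  m23 ⊆ -0111,1-111,1011-
  m27 ⊆ -1011,11-11
  m31 ⊆ 1-111,11-11
E = {0001-, 0100-, 01110, 1011-}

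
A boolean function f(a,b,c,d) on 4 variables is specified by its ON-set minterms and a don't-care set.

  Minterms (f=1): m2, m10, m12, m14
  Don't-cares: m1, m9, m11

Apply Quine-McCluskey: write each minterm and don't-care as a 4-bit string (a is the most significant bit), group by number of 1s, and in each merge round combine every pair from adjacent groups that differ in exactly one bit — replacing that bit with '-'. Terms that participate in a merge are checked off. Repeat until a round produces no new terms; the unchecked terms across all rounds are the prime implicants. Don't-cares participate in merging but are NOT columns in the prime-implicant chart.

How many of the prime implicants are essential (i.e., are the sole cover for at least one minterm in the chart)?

2

[col 0] 0001*, 0010*, 1001*, 1010*, 1011*, 1100*, 1110*
[col 1] -001, -010, 1-10, 10-1, 101-, 11-0
Prime implicants: -001, -010, 1-10, 10-1, 101-, 11-0
PI chart (minterm → PIs covering it):
  2 | -010  (sole → essential)
  10 | -010,1-10,101-
  12 | 11-0  (sole → essential)
  14 | 1-10,11-0
Essential prime implicants: -010, 11-0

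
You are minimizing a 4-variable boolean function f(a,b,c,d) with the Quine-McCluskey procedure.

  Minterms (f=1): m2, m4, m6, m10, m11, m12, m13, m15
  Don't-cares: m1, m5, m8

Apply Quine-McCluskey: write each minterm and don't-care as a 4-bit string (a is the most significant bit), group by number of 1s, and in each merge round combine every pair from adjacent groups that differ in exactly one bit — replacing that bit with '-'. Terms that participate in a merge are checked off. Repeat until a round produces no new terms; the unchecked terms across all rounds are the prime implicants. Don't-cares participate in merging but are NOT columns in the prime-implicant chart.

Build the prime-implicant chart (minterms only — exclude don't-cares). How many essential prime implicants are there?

Round 0: 0001✓ 0010✓ 0100✓ 0101✓ 0110✓ 1000✓ 1010✓ 1011✓ 1100✓ 1101✓ 1111✓
Round 1: -010 -100✓ -101✓ 0-01 0-10 01-0 010-✓ 1-00 1-11 10-0 101- 11-1 110-✓
Round 2: -10-
PIs = {-010, -10-, 0-01, 0-10, 01-0, 1-00, 1-11, 10-0, 101-, 11-1}
Coverage chart:
  m2: -010,0-10
  m4: -10-,01-0
  m6: 0-10,01-0
  m10: -010,10-0,101-
  m11: 1-11,101-
  m12: -10-,1-00
  m13: -10-,11-1
  m15: 1-11,11-1
(no essential prime implicants)

0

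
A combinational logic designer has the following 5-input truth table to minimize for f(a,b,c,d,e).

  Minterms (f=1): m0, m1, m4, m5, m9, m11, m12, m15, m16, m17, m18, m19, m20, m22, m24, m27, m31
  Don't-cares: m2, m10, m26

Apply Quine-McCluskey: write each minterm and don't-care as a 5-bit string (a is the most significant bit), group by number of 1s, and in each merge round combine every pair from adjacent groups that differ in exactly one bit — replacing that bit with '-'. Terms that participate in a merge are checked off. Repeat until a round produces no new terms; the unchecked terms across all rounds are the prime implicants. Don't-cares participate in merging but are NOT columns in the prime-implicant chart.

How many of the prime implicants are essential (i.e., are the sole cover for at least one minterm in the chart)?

size-2^0 implicants → 00000(✓)  00001(✓)  00010(✓)  00100(✓)  00101(✓)  01001(✓)  01010(✓)  01011(✓)  01100(✓)  01111(✓)  10000(✓)  10001(✓)  10010(✓)  10011(✓)  10100(✓)  10110(✓)  11000(✓)  11010(✓)  11011(✓)  11111(✓)
size-2^1 implicants → -0000(✓)  -0001(✓)  -0010(✓)  -0100(✓)  -1010(✓)  -1011(✓)  -1111(✓)  0-001  0-010(✓)  0-100  00-00(✓)  00-01(✓)  000-0(✓)  0000-(✓)  0010-(✓)  01-11(✓)  010-1  0101-(✓)  1-000(✓)  1-010(✓)  1-011(✓)  10-00(✓)  10-10(✓)  100-0(✓)  100-1(✓)  1000-(✓)  1001-(✓)  101-0(✓)  11-11(✓)  110-0(✓)  1101-(✓)
size-2^2 implicants → --010  -0-00  -00-0  -000-  -1-11  -101-  00-0-  1-0-0  1-01-  10--0  100--
Unchecked terms (primes): --010, -0-00, -00-0, -000-, -1-11, -101-, 0-001, 0-100, 00-0-, 010-1, 1-0-0, 1-01-, 10--0, 100--
Minterm coverage:
  m0 ⊆ -0-00,-00-0,-000-,00-0-
  m1 ⊆ -000-,0-001,00-0-
  m4 ⊆ -0-00,0-100,00-0-
  m5 ⊆ 00-0- [E]
  m9 ⊆ 0-001,010-1
  m11 ⊆ -1-11,-101-,010-1
  m12 ⊆ 0-100 [E]
  m15 ⊆ -1-11 [E]
  m16 ⊆ -0-00,-00-0,-000-,1-0-0,10--0,100--
  m17 ⊆ -000-,100--
  m18 ⊆ --010,-00-0,1-0-0,1-01-,10--0,100--
  m19 ⊆ 1-01-,100--
  m20 ⊆ -0-00,10--0
  m22 ⊆ 10--0 [E]
  m24 ⊆ 1-0-0 [E]
  m27 ⊆ -1-11,-101-,1-01-
  m31 ⊆ -1-11 [E]
E = {-1-11, 0-100, 00-0-, 1-0-0, 10--0}

5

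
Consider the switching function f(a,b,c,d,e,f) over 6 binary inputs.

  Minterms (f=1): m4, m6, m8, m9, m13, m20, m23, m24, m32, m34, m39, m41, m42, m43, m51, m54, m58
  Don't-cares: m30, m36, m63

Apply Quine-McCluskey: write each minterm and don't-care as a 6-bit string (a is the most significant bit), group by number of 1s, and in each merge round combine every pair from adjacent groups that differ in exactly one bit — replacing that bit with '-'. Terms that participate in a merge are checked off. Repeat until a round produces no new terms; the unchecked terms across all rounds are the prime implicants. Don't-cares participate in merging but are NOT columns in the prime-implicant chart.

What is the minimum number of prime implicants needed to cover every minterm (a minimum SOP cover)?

11

Round 0: 000100✓ 000110✓ 001000✓ 001001✓ 001101✓ 010100✓ 010111 011000✓ 011110 100000✓ 100010✓ 100100✓ 100111 101001✓ 101010✓ 101011✓ 110011 110110 111010✓ 111111
Round 1: -00100 -01001 0-0100 0-1000 0001-0 001-01 00100- 1-1010 10-010 100-00 1000-0 1010-1 10101-
PIs = {-00100, -01001, 0-0100, 0-1000, 0001-0, 001-01, 00100-, 010111, 011110, 1-1010, 10-010, 100-00, 1000-0, 100111, 1010-1, 10101-, 110011, 110110, 111111}
Coverage chart:
  m4: -00100,0-0100,0001-0
  m6: 0001-0 ←essential
  m8: 0-1000,00100-
  m9: -01001,001-01,00100-
  m13: 001-01 ←essential
  m20: 0-0100 ←essential
  m23: 010111 ←essential
  m24: 0-1000 ←essential
  m32: 100-00,1000-0
  m34: 10-010,1000-0
  m39: 100111 ←essential
  m41: -01001,1010-1
  m42: 1-1010,10-010,10101-
  m43: 1010-1,10101-
  m51: 110011 ←essential
  m54: 110110 ←essential
  m58: 1-1010 ←essential
Essential: 0-0100, 0-1000, 0001-0, 001-01, 010111, 1-1010, 100111, 110011, 110110
Petrick residual → 1000-0, 1010-1
Min cover (11 terms): a'c'de'f' + a'cd'e'f' + a'b'c'df' + a'b'ce'f + a'bc'def + acd'ef' + ab'c'd'f' + ab'c'def + ab'cd'f + abc'd'ef + abc'def'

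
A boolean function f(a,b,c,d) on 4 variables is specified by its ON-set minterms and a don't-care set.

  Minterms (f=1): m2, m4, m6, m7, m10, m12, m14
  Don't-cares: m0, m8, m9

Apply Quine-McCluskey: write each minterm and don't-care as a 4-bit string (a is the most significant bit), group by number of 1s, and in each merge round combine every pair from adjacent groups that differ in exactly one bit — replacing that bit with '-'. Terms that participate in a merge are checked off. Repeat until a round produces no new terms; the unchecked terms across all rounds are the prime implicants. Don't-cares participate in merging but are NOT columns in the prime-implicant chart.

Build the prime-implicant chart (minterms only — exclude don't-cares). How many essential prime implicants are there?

Round 0: 0000✓ 0010✓ 0100✓ 0110✓ 0111✓ 1000✓ 1001✓ 1010✓ 1100✓ 1110✓
Round 1: -000✓ -010✓ -100✓ -110✓ 0-00✓ 0-10✓ 00-0✓ 01-0✓ 011- 1-00✓ 1-10✓ 10-0✓ 100- 11-0✓
Round 2: --00✓ --10✓ -0-0✓ -1-0✓ 0--0✓ 1--0✓
Round 3: ---0
PIs = {---0, 011-, 100-}
Coverage chart:
  m2: ---0 ←essential
  m4: ---0 ←essential
  m6: ---0,011-
  m7: 011- ←essential
  m10: ---0 ←essential
  m12: ---0 ←essential
  m14: ---0 ←essential
Essential: ---0, 011-

2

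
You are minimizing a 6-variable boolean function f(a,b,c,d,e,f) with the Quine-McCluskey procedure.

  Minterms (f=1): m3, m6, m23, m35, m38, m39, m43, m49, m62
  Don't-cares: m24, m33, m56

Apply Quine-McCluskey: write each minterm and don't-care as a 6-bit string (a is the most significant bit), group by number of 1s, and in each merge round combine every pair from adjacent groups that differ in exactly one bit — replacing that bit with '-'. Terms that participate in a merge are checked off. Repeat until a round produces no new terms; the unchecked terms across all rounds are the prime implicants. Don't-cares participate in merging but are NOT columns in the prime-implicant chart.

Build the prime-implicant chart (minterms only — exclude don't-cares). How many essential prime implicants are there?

size-2^0 implicants → 000011(✓)  000110(✓)  010111  011000(✓)  100001(✓)  100011(✓)  100110(✓)  100111(✓)  101011(✓)  110001(✓)  111000(✓)  111110
size-2^1 implicants → -00011  -00110  -11000  1-0001  10-011  100-11  1000-1  10011-
Unchecked terms (primes): -00011, -00110, -11000, 010111, 1-0001, 10-011, 100-11, 1000-1, 10011-, 111110
Minterm coverage:
  m3 ⊆ -00011 [E]
  m6 ⊆ -00110 [E]
  m23 ⊆ 010111 [E]
  m35 ⊆ -00011,10-011,100-11,1000-1
  m38 ⊆ -00110,10011-
  m39 ⊆ 100-11,10011-
  m43 ⊆ 10-011 [E]
  m49 ⊆ 1-0001 [E]
  m62 ⊆ 111110 [E]
E = {-00011, -00110, 010111, 1-0001, 10-011, 111110}

6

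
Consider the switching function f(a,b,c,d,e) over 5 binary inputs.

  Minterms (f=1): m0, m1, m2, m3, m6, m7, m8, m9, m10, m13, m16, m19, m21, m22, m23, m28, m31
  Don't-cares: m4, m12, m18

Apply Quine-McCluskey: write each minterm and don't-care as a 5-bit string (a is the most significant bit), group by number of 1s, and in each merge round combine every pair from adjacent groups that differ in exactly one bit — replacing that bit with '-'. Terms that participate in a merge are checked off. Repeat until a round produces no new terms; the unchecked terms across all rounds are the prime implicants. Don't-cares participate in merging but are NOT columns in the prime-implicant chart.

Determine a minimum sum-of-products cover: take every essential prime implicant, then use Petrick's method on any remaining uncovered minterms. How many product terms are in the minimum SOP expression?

8

Round 0: 00000✓ 00001✓ 00010✓ 00011✓ 00100✓ 00110✓ 00111✓ 01000✓ 01001✓ 01010✓ 01100✓ 01101✓ 10000✓ 10010✓ 10011✓ 10101✓ 10110✓ 10111✓ 11100✓ 11111✓
Round 1: -0000✓ -0010✓ -0011✓ -0110✓ -0111✓ -1100 0-000✓ 0-001✓ 0-010✓ 0-100✓ 00-00✓ 00-10✓ 00-11✓ 000-0✓ 000-1✓ 0000-✓ 0001-✓ 001-0✓ 0011-✓ 01-00✓ 01-01✓ 010-0✓ 0100-✓ 0110-✓ 1-111 10-10✓ 10-11✓ 100-0✓ 1001-✓ 101-1 1011-✓
Round 2: -0-10✓ -0-11✓ -00-0 -001-✓ -011-✓ 0--00 0-0-0 0-00- 00--0 00-1-✓ 000-- 01-0- 10-1-✓
Round 3: -0-1-
PIs = {-0-1-, -00-0, -1100, 0--00, 0-0-0, 0-00-, 00--0, 000--, 01-0-, 1-111, 101-1}
Coverage chart:
  m0: -00-0,0--00,0-0-0,0-00-,00--0,000--
  m1: 0-00-,000--
  m2: -0-1-,-00-0,0-0-0,00--0,000--
  m3: -0-1-,000--
  m6: -0-1-,00--0
  m7: -0-1- ←essential
  m8: 0--00,0-0-0,0-00-,01-0-
  m9: 0-00-,01-0-
  m10: 0-0-0 ←essential
  m13: 01-0- ←essential
  m16: -00-0 ←essential
  m19: -0-1- ←essential
  m21: 101-1 ←essential
  m22: -0-1- ←essential
  m23: -0-1-,1-111,101-1
  m28: -1100 ←essential
  m31: 1-111 ←essential
Essential: -0-1-, -00-0, -1100, 0-0-0, 01-0-, 1-111, 101-1
Petrick residual → 0-00-
Min cover (8 terms): b'd + b'c'e' + bcd'e' + a'c'e' + a'c'd' + a'bd' + acde + ab'ce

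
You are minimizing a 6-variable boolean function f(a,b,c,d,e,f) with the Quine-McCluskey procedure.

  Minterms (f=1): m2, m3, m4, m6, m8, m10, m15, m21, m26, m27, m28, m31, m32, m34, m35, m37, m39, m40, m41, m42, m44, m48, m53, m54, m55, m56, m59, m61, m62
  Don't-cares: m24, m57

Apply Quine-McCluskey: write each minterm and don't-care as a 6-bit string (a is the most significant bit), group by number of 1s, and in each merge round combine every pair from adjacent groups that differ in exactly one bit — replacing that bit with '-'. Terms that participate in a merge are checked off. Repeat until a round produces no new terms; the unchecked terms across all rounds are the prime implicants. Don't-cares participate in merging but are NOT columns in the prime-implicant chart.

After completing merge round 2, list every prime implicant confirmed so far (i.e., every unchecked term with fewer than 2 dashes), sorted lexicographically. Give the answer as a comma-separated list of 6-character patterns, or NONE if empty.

Round 0: 000010✓ 000011✓ 000100✓ 000110✓ 001000✓ 001010✓ 001111✓ 010101✓ 011000✓ 011010✓ 011011✓ 011100✓ 011111✓ 100000✓ 100010✓ 100011✓ 100101✓ 100111✓ 101000✓ 101001✓ 101010✓ 101100✓ 110000✓ 110101✓ 110110✓ 110111✓ 111000✓ 111001✓ 111011✓ 111101✓ 111110✓
Round 1: -00010✓ -00011✓ -01000✓ -01010✓ -10101 -11000✓ -11011 0-1000✓ 0-1010✓ 0-1111 00-010✓ 000-10 00001-✓ 0001-0 0010-0✓ 011-00 011-11 0110-0✓ 01101- 1-0000✓ 1-0101✓ 1-0111✓ 1-1000✓ 1-1001✓ 10-000✓ 10-010✓ 100-11 1000-0✓ 10001-✓ 1001-1✓ 101-00 1010-0✓ 10100-✓ 11-000✓ 11-101 11-110 1101-1✓ 11011- 111-01 1110-1 11100-✓
Round 2: --1000 -0-010 -0001- -010-0 0-10-0 1--000 1-01-1 1-100- 10-0-0
PIs = {--1000, -0-010, -0001-, -010-0, -10101, -11011, 0-10-0, 0-1111, 000-10, 0001-0, 011-00, 011-11, 01101-, 1--000, 1-01-1, 1-100-, 10-0-0, 100-11, 101-00, 11-101, 11-110, 11011-, 111-01, 1110-1}

-10101, -11011, 0-1111, 000-10, 0001-0, 011-00, 011-11, 01101-, 100-11, 101-00, 11-101, 11-110, 11011-, 111-01, 1110-1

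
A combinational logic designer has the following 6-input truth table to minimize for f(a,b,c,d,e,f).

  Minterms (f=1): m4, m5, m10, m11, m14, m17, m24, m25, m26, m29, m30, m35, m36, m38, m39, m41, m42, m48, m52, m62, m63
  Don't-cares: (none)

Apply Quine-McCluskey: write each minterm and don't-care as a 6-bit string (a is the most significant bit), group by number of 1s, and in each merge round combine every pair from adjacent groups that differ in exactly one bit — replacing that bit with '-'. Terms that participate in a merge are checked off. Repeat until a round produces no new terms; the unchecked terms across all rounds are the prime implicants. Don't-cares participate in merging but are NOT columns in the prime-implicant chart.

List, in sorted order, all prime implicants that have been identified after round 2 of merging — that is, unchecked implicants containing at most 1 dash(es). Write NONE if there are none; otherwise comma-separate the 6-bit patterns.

Round 0: 000100✓ 000101✓ 001010✓ 001011✓ 001110✓ 010001✓ 011000✓ 011001✓ 011010✓ 011101✓ 011110✓ 100011✓ 100100✓ 100110✓ 100111✓ 101001 101010✓ 110000✓ 110100✓ 111110✓ 111111✓
Round 1: -00100 -01010 -11110 0-1010✓ 0-1110✓ 00010- 001-10✓ 00101- 01-001 011-01 011-10✓ 0110-0 01100- 1-0100 100-11 1001-0 10011- 110-00 11111-
Round 2: 0-1-10
PIs = {-00100, -01010, -11110, 0-1-10, 00010-, 00101-, 01-001, 011-01, 0110-0, 01100-, 1-0100, 100-11, 1001-0, 10011-, 101001, 110-00, 11111-}

-00100, -01010, -11110, 00010-, 00101-, 01-001, 011-01, 0110-0, 01100-, 1-0100, 100-11, 1001-0, 10011-, 101001, 110-00, 11111-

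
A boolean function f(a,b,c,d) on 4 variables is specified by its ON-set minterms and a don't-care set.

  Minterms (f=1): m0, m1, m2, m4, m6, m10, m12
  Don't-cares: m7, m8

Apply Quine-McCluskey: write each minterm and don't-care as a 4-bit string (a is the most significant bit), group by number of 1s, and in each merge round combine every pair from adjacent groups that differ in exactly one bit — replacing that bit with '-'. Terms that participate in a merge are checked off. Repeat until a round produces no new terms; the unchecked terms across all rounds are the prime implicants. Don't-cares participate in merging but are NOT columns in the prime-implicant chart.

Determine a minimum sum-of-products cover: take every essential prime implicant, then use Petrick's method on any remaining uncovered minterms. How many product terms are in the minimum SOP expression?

4

[col 0] 0000*, 0001*, 0010*, 0100*, 0110*, 0111*, 1000*, 1010*, 1100*
[col 1] -000*, -010*, -100*, 0-00*, 0-10*, 00-0*, 000-, 01-0*, 011-, 1-00*, 10-0*
[col 2] --00, -0-0, 0--0
Prime implicants: --00, -0-0, 0--0, 000-, 011-
PI chart (minterm → PIs covering it):
  0 | --00,-0-0,0--0,000-
  1 | 000-  (sole → essential)
  2 | -0-0,0--0
  4 | --00,0--0
  6 | 0--0,011-
  10 | -0-0  (sole → essential)
  12 | --00  (sole → essential)
Essential prime implicants: --00, -0-0, 000-
Petrick residual → 0--0
Minimum SOP uses 4 PIs: c'd' + b'd' + a'd' + a'b'c'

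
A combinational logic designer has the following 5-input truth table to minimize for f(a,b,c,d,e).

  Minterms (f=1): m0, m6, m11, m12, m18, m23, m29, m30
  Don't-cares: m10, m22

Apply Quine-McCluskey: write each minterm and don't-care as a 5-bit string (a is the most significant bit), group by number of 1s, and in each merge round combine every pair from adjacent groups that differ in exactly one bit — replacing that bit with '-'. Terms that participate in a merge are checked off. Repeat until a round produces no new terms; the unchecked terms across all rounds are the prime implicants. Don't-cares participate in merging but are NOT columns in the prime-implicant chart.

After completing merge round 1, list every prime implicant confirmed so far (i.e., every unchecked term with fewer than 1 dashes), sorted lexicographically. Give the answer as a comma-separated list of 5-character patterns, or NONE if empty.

00000, 01100, 11101

[col 0] 00000, 00110*, 01010*, 01011*, 01100, 10010*, 10110*, 10111*, 11101, 11110*
[col 1] -0110, 0101-, 1-110, 10-10, 1011-
Prime implicants: -0110, 00000, 0101-, 01100, 1-110, 10-10, 1011-, 11101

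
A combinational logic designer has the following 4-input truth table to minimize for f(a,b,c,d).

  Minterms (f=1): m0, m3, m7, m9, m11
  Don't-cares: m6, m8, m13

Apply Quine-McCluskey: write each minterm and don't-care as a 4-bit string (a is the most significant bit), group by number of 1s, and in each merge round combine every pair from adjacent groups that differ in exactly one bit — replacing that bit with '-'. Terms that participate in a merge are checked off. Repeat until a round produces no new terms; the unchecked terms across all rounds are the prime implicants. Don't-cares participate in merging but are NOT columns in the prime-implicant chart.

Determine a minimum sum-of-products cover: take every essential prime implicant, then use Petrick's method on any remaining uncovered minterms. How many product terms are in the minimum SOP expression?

3

[col 0] 0000*, 0011*, 0110*, 0111*, 1000*, 1001*, 1011*, 1101*
[col 1] -000, -011, 0-11, 011-, 1-01, 10-1, 100-
Prime implicants: -000, -011, 0-11, 011-, 1-01, 10-1, 100-
PI chart (minterm → PIs covering it):
  0 | -000  (sole → essential)
  3 | -011,0-11
  7 | 0-11,011-
  9 | 1-01,10-1,100-
  11 | -011,10-1
Essential prime implicants: -000
Petrick residual → 0-11, 10-1
Minimum SOP uses 3 PIs: b'c'd' + a'cd + ab'd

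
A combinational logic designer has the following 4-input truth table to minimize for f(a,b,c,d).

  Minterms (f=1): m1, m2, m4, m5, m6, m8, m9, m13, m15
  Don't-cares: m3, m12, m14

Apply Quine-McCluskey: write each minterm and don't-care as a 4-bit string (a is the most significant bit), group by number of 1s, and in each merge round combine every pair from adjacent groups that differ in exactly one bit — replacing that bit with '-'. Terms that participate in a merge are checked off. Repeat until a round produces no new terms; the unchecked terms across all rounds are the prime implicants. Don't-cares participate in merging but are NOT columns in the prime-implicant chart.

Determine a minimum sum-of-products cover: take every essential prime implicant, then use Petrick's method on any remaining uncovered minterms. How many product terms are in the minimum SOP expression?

size-2^0 implicants → 0001(✓)  0010(✓)  0011(✓)  0100(✓)  0101(✓)  0110(✓)  1000(✓)  1001(✓)  1100(✓)  1101(✓)  1110(✓)  1111(✓)
size-2^1 implicants → -001(✓)  -100(✓)  -101(✓)  -110(✓)  0-01(✓)  0-10  00-1  001-  01-0(✓)  010-(✓)  1-00(✓)  1-01(✓)  100-(✓)  11-0(✓)  11-1(✓)  110-(✓)  111-(✓)
size-2^2 implicants → --01  -1-0  -10-  1-0-  11--
Unchecked terms (primes): --01, -1-0, -10-, 0-10, 00-1, 001-, 1-0-, 11--
Minterm coverage:
  m1 ⊆ --01,00-1
  m2 ⊆ 0-10,001-
  m4 ⊆ -1-0,-10-
  m5 ⊆ --01,-10-
  m6 ⊆ -1-0,0-10
  m8 ⊆ 1-0- [E]
  m9 ⊆ --01,1-0-
  m13 ⊆ --01,-10-,1-0-,11--
  m15 ⊆ 11-- [E]
E = {1-0-, 11--}
Petrick residual → --01, -1-0, 0-10
Cover = c'd + bd' + a'cd' + ac' + ab  |cover|=5

5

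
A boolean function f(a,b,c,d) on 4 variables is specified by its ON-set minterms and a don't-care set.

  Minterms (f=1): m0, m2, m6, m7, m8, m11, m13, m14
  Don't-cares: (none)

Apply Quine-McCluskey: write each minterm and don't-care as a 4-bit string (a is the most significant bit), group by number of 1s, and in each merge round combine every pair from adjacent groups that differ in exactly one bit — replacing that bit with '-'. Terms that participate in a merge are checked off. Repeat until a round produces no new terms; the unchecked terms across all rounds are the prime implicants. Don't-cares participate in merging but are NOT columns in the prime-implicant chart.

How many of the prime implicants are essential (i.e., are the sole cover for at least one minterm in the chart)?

size-2^0 implicants → 0000(✓)  0010(✓)  0110(✓)  0111(✓)  1000(✓)  1011  1101  1110(✓)
size-2^1 implicants → -000  -110  0-10  00-0  011-
Unchecked terms (primes): -000, -110, 0-10, 00-0, 011-, 1011, 1101
Minterm coverage:
  m0 ⊆ -000,00-0
  m2 ⊆ 0-10,00-0
  m6 ⊆ -110,0-10,011-
  m7 ⊆ 011- [E]
  m8 ⊆ -000 [E]
  m11 ⊆ 1011 [E]
  m13 ⊆ 1101 [E]
  m14 ⊆ -110 [E]
E = {-000, -110, 011-, 1011, 1101}

5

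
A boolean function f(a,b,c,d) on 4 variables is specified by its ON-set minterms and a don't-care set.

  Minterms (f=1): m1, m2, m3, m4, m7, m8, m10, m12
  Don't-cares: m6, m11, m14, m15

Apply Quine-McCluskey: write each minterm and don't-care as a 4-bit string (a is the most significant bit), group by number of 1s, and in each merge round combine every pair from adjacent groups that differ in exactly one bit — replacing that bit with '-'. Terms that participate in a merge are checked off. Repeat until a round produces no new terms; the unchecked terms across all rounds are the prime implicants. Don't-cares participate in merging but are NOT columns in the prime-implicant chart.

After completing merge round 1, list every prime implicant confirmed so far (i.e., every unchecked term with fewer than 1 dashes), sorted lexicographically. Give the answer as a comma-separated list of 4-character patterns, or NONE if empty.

NONE

[col 0] 0001*, 0010*, 0011*, 0100*, 0110*, 0111*, 1000*, 1010*, 1011*, 1100*, 1110*, 1111*
[col 1] -010*, -011*, -100*, -110*, -111*, 0-10*, 0-11*, 00-1, 001-*, 01-0*, 011-*, 1-00*, 1-10*, 1-11*, 10-0*, 101-*, 11-0*, 111-*
[col 2] --10*, --11*, -01-*, -1-0, -11-*, 0-1-*, 1--0, 1-1-*
[col 3] --1-
Prime implicants: --1-, -1-0, 00-1, 1--0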